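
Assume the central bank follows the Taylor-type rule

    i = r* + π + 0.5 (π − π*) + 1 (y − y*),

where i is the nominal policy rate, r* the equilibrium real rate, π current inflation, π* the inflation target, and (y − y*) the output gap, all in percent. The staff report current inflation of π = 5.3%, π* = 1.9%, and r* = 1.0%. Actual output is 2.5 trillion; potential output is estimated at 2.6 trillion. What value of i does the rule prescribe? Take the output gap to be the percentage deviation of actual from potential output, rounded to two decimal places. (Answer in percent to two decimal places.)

Output gap = 100 × (2.5 − 2.6) / 2.6 = -3.85%.
i = 1.00 + 5.30 + 0.5 × (5.30 − 1.90) + 1 × (-3.85)
   = 1.00 + 5.3 + 1.7 − 3.85 = 4.15

4.15%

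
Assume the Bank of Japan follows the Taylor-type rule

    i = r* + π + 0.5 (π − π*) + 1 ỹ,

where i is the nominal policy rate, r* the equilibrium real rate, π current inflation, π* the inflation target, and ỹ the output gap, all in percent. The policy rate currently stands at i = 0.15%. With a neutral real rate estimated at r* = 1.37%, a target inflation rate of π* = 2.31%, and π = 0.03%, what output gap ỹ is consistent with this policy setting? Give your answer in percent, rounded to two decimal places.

1 ỹ = 0.15 − 1.37 − 0.03 − 0.5 × (0.03 − 2.31) = -0.11
ỹ = -0.11 / 1 = -0.11

-0.11%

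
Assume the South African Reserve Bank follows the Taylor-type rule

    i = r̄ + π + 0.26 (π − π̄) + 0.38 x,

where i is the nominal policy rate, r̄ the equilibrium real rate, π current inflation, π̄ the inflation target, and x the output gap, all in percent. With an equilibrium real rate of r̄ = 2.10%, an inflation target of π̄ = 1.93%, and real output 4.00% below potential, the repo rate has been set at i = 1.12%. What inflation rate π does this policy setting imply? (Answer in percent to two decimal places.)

Output 4.00% below potential → x = -4.00.
Collecting π: i = r̄ + (1 + 0.26) π − 0.26 π̄ + 0.38 x
1.26 π = 1.12 − 2.10 + 0.26 × 1.93 − 0.38 × (-4.00) = 1.0418
π = 1.0418 / 1.26 = 0.83

0.83%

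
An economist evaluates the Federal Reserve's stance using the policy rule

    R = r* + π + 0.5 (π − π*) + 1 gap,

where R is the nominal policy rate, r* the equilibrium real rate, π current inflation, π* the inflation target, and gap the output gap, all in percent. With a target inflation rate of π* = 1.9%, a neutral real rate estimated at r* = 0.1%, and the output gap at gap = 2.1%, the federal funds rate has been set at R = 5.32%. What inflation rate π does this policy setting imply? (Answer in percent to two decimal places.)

2.71%

Collecting π: R = r* + (1 + 0.5) π − 0.5 π* + 1 gap
1.5 π = 5.32 − 0.1 + 0.5 × 1.9 − 1 × 2.1 = 4.07
π = 4.07 / 1.5 = 2.71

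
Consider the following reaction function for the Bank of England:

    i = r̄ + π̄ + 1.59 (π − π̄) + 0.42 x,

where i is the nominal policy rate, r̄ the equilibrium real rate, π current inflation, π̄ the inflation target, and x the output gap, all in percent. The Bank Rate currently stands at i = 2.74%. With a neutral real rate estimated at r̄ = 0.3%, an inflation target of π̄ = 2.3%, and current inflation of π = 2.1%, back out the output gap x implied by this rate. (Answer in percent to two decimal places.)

1.09%

0.42 x = 2.74 − 0.3 − 2.3 − 1.59 × (2.1 − 2.3) = 0.458
x = 0.458 / 0.42 = 1.09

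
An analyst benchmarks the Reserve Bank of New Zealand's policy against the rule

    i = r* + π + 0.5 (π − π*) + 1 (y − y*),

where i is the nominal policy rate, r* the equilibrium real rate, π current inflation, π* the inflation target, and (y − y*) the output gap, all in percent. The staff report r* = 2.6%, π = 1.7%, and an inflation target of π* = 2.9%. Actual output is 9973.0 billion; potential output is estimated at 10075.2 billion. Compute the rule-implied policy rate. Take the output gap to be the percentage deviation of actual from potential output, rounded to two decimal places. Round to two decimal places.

Output gap = 100 × (9973.0 − 10075.2) / 10075.2 = -1.01%.
i = 2.60 + 1.70 + 0.5 × (1.70 − 2.90) + 1 × (-1.01)
   = 2.60 + 1.7 − 0.6 − 1.01 = 2.69

2.69%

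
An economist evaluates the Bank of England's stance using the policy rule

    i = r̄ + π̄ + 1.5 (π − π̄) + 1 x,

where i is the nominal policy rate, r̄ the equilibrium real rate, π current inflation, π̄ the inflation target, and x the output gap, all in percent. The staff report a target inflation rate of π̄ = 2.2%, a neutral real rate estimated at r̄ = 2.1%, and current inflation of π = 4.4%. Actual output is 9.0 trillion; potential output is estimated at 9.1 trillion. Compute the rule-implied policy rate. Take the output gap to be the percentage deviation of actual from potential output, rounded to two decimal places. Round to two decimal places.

Output gap = 100 × (9.0 − 9.1) / 9.1 = -1.10%.
i = 2.10 + 2.20 + 1.5 × (4.40 − 2.20) + 1 × (-1.10)
   = 2.10 + 2.2 + 3.3 − 1.1 = 6.50

6.50%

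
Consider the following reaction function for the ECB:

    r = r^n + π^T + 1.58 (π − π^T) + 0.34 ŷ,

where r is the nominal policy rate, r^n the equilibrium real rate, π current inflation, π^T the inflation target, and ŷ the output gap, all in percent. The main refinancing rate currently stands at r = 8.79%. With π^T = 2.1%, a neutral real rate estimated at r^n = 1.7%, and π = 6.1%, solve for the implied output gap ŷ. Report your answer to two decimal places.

0.34 ŷ = 8.79 − 1.7 − 2.1 − 1.58 × (6.1 − 2.1) = -1.33
ŷ = -1.33 / 0.34 = -3.91

-3.91%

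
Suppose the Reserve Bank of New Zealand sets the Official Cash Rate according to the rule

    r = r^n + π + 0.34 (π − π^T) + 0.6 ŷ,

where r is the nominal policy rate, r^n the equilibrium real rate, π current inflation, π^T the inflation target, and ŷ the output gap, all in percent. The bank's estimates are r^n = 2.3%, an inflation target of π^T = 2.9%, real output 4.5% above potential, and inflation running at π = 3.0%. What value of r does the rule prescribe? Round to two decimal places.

Output 4.5% above potential → ŷ = 4.5.
r = 2.3 + 3.0 + 0.34 × (3.0 − 2.9) + 0.6 × 4.5
   = 2.3 + 3 + 0.034 + 2.7 = 8.03

8.03%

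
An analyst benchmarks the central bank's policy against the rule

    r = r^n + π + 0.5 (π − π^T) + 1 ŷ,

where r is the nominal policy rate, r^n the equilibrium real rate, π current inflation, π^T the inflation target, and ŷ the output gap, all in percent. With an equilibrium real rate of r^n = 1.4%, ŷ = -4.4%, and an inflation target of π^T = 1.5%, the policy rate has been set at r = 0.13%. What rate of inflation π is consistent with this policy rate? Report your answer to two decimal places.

2.59%

Collecting π: r = r^n + (1 + 0.5) π − 0.5 π^T + 1 ŷ
1.5 π = 0.13 − 1.4 + 0.5 × 1.5 − 1 × (-4.4) = 3.88
π = 3.88 / 1.5 = 2.59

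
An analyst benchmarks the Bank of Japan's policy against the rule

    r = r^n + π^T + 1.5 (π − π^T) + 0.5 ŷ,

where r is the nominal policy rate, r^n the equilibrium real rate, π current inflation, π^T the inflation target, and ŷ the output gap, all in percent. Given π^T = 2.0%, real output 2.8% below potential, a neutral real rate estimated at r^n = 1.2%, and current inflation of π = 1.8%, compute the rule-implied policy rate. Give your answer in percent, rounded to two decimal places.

Output 2.8% below potential → ŷ = -2.8.
r = 1.2 + 2.0 + 1.5 × (1.8 − 2.0) + 0.5 × (-2.8)
   = 1.2 + 2 − 0.3 − 1.4 = 1.50

1.50%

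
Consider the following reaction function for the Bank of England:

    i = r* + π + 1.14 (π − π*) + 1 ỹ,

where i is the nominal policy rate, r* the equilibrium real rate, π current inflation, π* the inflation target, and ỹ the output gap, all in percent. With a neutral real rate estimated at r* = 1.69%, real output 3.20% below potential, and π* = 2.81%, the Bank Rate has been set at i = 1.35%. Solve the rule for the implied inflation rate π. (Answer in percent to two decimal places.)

2.83%

Output 3.20% below potential → ỹ = -3.20.
Collecting π: i = r* + (1 + 1.14) π − 1.14 π* + 1 ỹ
2.14 π = 1.35 − 1.69 + 1.14 × 2.81 − 1 × (-3.20) = 6.0634
π = 6.0634 / 2.14 = 2.83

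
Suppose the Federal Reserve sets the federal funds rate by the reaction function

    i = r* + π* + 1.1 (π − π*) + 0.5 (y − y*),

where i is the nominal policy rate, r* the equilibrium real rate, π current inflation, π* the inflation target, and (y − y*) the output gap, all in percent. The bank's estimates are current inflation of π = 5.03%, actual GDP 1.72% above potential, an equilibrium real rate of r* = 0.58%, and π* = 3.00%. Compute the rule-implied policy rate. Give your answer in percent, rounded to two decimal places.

Output 1.72% above potential → (y − y*) = 1.72.
i = 0.58 + 3.00 + 1.1 × (5.03 − 3.00) + 0.5 × 1.72
   = 0.58 + 3 + 2.233 + 0.86 = 6.67

6.67%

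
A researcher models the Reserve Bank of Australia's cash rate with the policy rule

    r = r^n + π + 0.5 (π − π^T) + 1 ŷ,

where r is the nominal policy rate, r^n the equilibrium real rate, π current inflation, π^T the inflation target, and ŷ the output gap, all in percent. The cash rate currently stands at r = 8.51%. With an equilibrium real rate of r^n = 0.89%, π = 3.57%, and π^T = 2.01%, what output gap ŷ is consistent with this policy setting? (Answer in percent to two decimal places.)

1 ŷ = 8.51 − 0.89 − 3.57 − 0.5 × (3.57 − 2.01) = 3.27
ŷ = 3.27 / 1 = 3.27

3.27%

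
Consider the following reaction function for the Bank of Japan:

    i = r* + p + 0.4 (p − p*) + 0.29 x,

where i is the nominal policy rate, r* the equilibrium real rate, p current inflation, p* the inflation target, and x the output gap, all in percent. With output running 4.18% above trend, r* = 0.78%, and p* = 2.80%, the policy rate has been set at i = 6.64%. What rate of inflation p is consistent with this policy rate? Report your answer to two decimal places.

Output 4.18% above potential → x = 4.18.
Collecting p: i = r* + (1 + 0.4) p − 0.4 p* + 0.29 x
1.4 p = 6.64 − 0.78 + 0.4 × 2.80 − 0.29 × 4.18 = 5.7678
p = 5.7678 / 1.4 = 4.12

4.12%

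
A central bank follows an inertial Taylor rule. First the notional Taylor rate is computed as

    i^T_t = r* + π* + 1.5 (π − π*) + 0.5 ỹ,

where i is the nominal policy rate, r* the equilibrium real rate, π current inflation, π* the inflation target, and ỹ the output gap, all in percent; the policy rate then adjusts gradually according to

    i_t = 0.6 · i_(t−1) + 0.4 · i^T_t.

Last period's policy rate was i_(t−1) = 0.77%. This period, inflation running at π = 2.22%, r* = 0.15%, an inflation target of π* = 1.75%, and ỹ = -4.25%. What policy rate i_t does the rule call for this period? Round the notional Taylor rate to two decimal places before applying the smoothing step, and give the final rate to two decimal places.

i^T_t = 0.15 + 1.75 + 1.5 × (2.22 − 1.75) + 0.5 × (-4.25)
   = 0.15 + 1.75 + 0.705 − 2.125 = 0.48
i_t = 0.6 × 0.77 + 0.4 × 0.48 = 0.462 + 0.192 = 0.65

0.65%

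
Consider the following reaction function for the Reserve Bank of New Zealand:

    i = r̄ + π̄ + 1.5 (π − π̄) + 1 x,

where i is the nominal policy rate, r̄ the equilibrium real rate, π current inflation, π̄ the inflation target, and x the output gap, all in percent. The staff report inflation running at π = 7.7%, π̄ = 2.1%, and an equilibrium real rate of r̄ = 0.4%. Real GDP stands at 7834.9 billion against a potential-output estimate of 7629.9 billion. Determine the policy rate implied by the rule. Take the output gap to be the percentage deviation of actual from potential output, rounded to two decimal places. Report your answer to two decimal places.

13.59%

Output gap = 100 × (7834.9 − 7629.9) / 7629.9 = 2.69%.
i = 0.40 + 2.10 + 1.5 × (7.70 − 2.10) + 1 × 2.69
   = 0.40 + 2.1 + 8.4 + 2.69 = 13.59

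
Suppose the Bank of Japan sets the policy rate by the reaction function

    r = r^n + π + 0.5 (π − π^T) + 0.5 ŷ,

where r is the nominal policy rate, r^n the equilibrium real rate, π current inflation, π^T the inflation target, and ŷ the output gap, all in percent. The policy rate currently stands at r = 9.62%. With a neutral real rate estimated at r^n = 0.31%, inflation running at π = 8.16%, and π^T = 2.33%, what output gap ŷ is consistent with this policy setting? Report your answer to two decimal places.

-3.53%

0.5 ŷ = 9.62 − 0.31 − 8.16 − 0.5 × (8.16 − 2.33) = -1.765
ŷ = -1.765 / 0.5 = -3.53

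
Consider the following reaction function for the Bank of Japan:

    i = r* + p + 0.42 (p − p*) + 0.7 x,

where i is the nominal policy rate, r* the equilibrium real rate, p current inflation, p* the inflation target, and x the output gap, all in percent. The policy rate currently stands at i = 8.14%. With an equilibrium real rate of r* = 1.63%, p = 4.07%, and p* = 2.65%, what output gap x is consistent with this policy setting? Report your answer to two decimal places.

2.63%

0.7 x = 8.14 − 1.63 − 4.07 − 0.42 × (4.07 − 2.65) = 1.8436
x = 1.8436 / 0.7 = 2.63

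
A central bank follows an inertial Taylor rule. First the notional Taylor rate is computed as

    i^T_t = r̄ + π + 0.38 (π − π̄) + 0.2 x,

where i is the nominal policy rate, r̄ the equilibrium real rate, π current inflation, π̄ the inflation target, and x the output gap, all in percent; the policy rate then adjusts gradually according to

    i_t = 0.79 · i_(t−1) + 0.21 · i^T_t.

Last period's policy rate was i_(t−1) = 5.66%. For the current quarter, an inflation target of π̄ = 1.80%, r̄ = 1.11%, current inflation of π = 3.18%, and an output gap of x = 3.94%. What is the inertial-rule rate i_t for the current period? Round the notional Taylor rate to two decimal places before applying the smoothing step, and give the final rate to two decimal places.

i^T_t = 1.11 + 3.18 + 0.38 × (3.18 − 1.80) + 0.2 × 3.94
   = 1.11 + 3.18 + 0.5244 + 0.788 = 5.60
i_t = 0.79 × 5.66 + 0.21 × 5.60 = 4.4714 + 1.176 = 5.65

5.65%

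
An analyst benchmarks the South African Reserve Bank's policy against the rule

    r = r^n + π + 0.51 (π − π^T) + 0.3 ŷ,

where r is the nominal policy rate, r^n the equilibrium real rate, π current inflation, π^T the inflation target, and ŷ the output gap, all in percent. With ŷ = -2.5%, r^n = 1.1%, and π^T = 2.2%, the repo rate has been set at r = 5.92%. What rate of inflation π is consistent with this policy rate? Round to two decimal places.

Collecting π: r = r^n + (1 + 0.51) π − 0.51 π^T + 0.3 ŷ
1.51 π = 5.92 − 1.1 + 0.51 × 2.2 − 0.3 × (-2.5) = 6.692
π = 6.692 / 1.51 = 4.43

4.43%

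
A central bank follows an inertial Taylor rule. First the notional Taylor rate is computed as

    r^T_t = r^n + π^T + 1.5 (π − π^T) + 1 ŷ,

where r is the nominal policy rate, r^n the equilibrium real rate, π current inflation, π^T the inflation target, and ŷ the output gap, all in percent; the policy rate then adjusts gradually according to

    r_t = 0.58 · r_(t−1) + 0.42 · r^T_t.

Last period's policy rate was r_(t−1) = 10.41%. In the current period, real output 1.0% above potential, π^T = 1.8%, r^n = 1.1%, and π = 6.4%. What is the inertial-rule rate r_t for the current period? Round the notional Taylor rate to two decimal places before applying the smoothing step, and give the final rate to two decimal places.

10.57%

Output 1.0% above potential → ŷ = 1.0.
r^T_t = 1.1 + 1.8 + 1.5 × (6.4 − 1.8) + 1 × 1.0
   = 1.1 + 1.8 + 6.9 + 1 = 10.80
r_t = 0.58 × 10.41 + 0.42 × 10.80 = 6.0378 + 4.536 = 10.57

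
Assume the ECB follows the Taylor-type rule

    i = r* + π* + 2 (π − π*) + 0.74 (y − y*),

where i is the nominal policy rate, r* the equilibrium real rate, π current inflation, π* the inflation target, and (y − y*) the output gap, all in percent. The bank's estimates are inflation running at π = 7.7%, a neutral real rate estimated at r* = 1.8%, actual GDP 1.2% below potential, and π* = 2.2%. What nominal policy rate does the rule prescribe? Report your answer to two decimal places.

Output 1.2% below potential → (y − y*) = -1.2.
i = 1.8 + 2.2 + 2 × (7.7 − 2.2) + 0.74 × (-1.2)
   = 1.8 + 2.2 + 11 − 0.888 = 14.11

14.11%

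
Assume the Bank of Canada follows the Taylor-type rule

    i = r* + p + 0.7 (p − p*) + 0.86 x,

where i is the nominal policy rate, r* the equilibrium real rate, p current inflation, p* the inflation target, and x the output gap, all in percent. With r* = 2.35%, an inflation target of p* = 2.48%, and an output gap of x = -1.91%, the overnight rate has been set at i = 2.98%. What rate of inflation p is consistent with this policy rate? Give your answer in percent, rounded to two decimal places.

Collecting p: i = r* + (1 + 0.7) p − 0.7 p* + 0.86 x
1.7 p = 2.98 − 2.35 + 0.7 × 2.48 − 0.86 × (-1.91) = 4.0086
p = 4.0086 / 1.7 = 2.36

2.36%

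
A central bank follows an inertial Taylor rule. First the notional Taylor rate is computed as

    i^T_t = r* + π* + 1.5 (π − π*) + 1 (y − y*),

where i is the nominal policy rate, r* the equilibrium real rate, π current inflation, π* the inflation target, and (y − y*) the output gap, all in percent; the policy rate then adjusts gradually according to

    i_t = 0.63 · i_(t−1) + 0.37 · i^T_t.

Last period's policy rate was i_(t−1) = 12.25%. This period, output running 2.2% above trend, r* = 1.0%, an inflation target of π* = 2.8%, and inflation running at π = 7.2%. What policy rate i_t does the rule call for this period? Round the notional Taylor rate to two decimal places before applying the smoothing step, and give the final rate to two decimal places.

Output 2.2% above potential → (y − y*) = 2.2.
i^T_t = 1.0 + 2.8 + 1.5 × (7.2 − 2.8) + 1 × 2.2
   = 1.0 + 2.8 + 6.6 + 2.2 = 12.60
i_t = 0.63 × 12.25 + 0.37 × 12.60 = 7.7175 + 4.662 = 12.38

12.38%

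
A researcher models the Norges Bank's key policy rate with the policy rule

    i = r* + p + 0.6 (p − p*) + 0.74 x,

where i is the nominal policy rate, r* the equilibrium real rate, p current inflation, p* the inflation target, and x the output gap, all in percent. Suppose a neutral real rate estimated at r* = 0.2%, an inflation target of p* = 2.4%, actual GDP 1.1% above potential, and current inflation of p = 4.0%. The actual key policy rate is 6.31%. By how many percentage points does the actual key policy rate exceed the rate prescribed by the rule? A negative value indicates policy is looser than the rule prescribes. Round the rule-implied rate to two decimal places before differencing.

0.34 pp

Output 1.1% above potential → x = 1.1.
i = 0.2 + 4.0 + 0.6 × (4.0 − 2.4) + 0.74 × 1.1
   = 0.2 + 4 + 0.96 + 0.814 = 5.97
Deviation = 6.31 − 5.97 = 0.34 pp.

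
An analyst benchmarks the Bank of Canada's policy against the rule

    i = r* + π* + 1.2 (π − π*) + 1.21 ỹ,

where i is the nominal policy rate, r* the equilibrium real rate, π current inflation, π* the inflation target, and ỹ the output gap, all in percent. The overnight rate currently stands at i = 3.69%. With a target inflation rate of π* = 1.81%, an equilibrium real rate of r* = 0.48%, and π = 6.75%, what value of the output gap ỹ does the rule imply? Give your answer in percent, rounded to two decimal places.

1.21 ỹ = 3.69 − 0.48 − 1.81 − 1.2 × (6.75 − 1.81) = -4.528
ỹ = -4.528 / 1.21 = -3.74

-3.74%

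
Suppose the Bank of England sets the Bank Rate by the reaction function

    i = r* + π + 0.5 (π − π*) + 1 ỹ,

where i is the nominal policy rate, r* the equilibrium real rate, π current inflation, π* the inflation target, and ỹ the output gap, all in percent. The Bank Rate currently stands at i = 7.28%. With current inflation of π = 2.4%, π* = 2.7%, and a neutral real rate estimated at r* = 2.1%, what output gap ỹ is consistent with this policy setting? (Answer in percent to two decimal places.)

2.93%

1 ỹ = 7.28 − 2.1 − 2.4 − 0.5 × (2.4 − 2.7) = 2.93
ỹ = 2.93 / 1 = 2.93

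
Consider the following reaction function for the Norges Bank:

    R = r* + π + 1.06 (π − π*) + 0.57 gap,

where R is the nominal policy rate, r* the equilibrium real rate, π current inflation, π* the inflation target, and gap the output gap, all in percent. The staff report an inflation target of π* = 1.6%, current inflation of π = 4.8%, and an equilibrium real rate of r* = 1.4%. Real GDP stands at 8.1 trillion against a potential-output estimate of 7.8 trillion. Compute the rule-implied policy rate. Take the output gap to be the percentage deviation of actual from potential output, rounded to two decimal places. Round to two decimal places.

Output gap = 100 × (8.1 − 7.8) / 7.8 = 3.85%.
R = 1.40 + 4.80 + 1.06 × (4.80 − 1.60) + 0.57 × 3.85
   = 1.40 + 4.8 + 3.392 + 2.1945 = 11.79

11.79%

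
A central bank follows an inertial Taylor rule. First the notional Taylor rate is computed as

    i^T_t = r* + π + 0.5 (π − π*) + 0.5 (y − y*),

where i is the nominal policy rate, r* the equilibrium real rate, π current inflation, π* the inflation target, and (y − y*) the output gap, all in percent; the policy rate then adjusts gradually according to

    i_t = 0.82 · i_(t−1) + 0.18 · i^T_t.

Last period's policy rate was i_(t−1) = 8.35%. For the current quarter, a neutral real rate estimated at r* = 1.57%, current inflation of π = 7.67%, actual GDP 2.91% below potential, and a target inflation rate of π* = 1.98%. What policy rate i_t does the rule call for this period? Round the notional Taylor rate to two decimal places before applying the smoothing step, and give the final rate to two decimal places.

Output 2.91% below potential → (y − y*) = -2.91.
i^T_t = 1.57 + 7.67 + 0.5 × (7.67 − 1.98) + 0.5 × (-2.91)
   = 1.57 + 7.67 + 2.845 − 1.455 = 10.63
i_t = 0.82 × 8.35 + 0.18 × 10.63 = 6.847 + 1.9134 = 8.76

8.76%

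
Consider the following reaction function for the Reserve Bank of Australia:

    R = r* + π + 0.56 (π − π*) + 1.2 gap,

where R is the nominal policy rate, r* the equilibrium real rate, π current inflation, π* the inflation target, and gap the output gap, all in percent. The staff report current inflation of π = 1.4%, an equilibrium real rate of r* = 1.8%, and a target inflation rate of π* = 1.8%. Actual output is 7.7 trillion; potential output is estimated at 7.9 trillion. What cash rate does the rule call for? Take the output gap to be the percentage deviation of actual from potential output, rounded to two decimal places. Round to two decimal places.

-0.06%

Output gap = 100 × (7.7 − 7.9) / 7.9 = -2.53%.
R = 1.80 + 1.40 + 0.56 × (1.40 − 1.80) + 1.2 × (-2.53)
   = 1.80 + 1.4 − 0.224 − 3.036 = -0.06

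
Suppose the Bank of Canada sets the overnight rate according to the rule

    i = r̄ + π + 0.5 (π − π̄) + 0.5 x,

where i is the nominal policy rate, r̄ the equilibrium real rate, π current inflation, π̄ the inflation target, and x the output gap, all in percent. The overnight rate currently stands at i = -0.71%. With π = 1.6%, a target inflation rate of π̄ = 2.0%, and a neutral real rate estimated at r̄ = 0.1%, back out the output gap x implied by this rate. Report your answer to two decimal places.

-4.42%

0.5 x = -0.71 − 0.1 − 1.6 − 0.5 × (1.6 − 2.0) = -2.21
x = -2.21 / 0.5 = -4.42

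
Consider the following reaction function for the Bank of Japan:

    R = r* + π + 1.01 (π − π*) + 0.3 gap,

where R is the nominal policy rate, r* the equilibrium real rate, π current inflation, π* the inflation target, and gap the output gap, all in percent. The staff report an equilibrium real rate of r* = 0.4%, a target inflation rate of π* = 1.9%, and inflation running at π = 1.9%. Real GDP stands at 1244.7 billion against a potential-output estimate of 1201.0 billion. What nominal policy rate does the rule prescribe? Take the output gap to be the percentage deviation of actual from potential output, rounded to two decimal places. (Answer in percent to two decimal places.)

Output gap = 100 × (1244.7 − 1201.0) / 1201.0 = 3.64%.
R = 0.40 + 1.90 + 1.01 × (1.90 − 1.90) + 0.3 × 3.64
   = 0.40 + 1.9 + 0 + 1.092 = 3.39

3.39%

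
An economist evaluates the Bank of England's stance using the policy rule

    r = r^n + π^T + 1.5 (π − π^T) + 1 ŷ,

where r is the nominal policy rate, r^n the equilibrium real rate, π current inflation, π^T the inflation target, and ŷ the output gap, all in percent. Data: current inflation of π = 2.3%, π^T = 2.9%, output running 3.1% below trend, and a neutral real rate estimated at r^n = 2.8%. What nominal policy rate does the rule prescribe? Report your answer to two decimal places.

1.70%

Output 3.1% below potential → ŷ = -3.1.
r = 2.8 + 2.9 + 1.5 × (2.3 − 2.9) + 1 × (-3.1)
   = 2.8 + 2.9 − 0.9 − 3.1 = 1.70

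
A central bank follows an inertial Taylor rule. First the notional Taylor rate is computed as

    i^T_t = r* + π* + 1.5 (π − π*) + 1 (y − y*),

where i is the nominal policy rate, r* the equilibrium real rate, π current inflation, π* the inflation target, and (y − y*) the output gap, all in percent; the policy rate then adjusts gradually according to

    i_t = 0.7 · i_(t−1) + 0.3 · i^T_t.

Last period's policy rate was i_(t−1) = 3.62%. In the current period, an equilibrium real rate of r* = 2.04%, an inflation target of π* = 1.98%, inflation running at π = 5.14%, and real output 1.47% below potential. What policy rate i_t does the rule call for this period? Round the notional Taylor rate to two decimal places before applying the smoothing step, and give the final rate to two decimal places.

Output 1.47% below potential → (y − y*) = -1.47.
i^T_t = 2.04 + 1.98 + 1.5 × (5.14 − 1.98) + 1 × (-1.47)
   = 2.04 + 1.98 + 4.74 − 1.47 = 7.29
i_t = 0.7 × 3.62 + 0.3 × 7.29 = 2.534 + 2.187 = 4.72

4.72%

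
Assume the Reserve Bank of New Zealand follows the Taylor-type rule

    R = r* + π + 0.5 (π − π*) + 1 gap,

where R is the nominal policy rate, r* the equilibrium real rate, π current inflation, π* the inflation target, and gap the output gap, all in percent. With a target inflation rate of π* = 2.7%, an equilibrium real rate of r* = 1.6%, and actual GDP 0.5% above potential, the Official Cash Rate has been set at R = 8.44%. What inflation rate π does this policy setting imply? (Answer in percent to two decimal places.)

5.13%

Output 0.5% above potential → gap = 0.5.
Collecting π: R = r* + (1 + 0.5) π − 0.5 π* + 1 gap
1.5 π = 8.44 − 1.6 + 0.5 × 2.7 − 1 × 0.5 = 7.69
π = 7.69 / 1.5 = 5.13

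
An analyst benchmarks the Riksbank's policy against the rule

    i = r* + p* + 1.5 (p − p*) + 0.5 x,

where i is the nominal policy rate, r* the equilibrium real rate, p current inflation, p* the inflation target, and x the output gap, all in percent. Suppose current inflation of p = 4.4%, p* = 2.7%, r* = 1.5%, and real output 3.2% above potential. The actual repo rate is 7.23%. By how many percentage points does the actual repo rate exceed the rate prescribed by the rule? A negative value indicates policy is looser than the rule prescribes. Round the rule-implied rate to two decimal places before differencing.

-1.12 pp

Output 3.2% above potential → x = 3.2.
i = 1.5 + 2.7 + 1.5 × (4.4 − 2.7) + 0.5 × 3.2
   = 1.5 + 2.7 + 2.55 + 1.6 = 8.35
Deviation = 7.23 − 8.35 = -1.12 pp.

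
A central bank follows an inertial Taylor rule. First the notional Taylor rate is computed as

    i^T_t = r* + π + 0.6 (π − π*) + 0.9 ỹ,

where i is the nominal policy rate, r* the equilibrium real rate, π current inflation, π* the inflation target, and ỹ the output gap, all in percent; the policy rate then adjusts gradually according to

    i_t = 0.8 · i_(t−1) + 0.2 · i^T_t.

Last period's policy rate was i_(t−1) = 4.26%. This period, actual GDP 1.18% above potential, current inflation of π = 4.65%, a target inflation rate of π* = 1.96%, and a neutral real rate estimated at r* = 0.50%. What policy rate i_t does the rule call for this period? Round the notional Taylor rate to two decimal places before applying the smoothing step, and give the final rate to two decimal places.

4.97%

Output 1.18% above potential → ỹ = 1.18.
i^T_t = 0.50 + 4.65 + 0.6 × (4.65 − 1.96) + 0.9 × 1.18
   = 0.50 + 4.65 + 1.614 + 1.062 = 7.83
i_t = 0.8 × 4.26 + 0.2 × 7.83 = 3.408 + 1.566 = 4.97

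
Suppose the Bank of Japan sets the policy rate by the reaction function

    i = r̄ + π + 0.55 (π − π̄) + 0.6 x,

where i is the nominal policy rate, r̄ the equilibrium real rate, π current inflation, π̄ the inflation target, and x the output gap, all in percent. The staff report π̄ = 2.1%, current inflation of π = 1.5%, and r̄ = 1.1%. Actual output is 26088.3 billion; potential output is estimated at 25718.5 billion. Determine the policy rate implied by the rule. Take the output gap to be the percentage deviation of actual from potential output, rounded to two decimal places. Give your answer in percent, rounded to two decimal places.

Output gap = 100 × (26088.3 − 25718.5) / 25718.5 = 1.44%.
i = 1.10 + 1.50 + 0.55 × (1.50 − 2.10) + 0.6 × 1.44
   = 1.10 + 1.5 − 0.33 + 0.864 = 3.13

3.13%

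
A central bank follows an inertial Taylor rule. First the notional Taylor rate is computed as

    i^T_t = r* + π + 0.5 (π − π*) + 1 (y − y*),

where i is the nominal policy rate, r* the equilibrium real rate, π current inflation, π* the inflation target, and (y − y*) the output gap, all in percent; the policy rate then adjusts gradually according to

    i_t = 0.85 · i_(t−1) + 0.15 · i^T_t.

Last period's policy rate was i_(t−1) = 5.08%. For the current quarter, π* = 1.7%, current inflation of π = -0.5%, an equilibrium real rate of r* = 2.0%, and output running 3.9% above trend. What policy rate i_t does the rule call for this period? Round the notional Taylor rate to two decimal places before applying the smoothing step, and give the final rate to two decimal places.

4.96%

Output 3.9% above potential → (y − y*) = 3.9.
i^T_t = 2.0 + (-0.5) + 0.5 × (-0.5 − 1.7) + 1 × 3.9
   = 2.0 − 0.5 − 1.1 + 3.9 = 4.30
i_t = 0.85 × 5.08 + 0.15 × 4.30 = 4.318 + 0.645 = 4.96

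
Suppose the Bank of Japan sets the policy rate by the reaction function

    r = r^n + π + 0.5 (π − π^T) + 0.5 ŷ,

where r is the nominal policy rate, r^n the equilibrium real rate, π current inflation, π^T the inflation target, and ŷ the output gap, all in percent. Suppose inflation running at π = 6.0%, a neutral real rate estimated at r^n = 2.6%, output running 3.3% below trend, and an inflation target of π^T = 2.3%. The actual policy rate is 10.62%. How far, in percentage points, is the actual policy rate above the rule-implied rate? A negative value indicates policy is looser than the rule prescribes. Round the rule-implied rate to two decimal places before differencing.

1.82 pp

Output 3.3% below potential → ŷ = -3.3.
r = 2.6 + 6.0 + 0.5 × (6.0 − 2.3) + 0.5 × (-3.3)
   = 2.6 + 6 + 1.85 − 1.65 = 8.80
Deviation = 10.62 − 8.80 = 1.82 pp.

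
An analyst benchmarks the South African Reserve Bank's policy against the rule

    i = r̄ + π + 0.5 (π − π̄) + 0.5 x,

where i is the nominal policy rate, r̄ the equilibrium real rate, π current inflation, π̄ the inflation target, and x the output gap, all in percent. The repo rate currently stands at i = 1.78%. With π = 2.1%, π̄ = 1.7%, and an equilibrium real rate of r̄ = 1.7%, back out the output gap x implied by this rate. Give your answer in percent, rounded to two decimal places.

-4.44%

0.5 x = 1.78 − 1.7 − 2.1 − 0.5 × (2.1 − 1.7) = -2.22
x = -2.22 / 0.5 = -4.44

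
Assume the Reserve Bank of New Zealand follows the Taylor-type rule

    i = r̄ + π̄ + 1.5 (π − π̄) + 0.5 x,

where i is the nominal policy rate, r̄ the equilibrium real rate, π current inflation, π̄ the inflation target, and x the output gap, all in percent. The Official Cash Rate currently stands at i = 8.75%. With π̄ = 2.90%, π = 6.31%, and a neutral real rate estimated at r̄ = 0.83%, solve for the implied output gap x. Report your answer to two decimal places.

0.5 x = 8.75 − 0.83 − 2.90 − 1.5 × (6.31 − 2.90) = -0.095
x = -0.095 / 0.5 = -0.19

-0.19%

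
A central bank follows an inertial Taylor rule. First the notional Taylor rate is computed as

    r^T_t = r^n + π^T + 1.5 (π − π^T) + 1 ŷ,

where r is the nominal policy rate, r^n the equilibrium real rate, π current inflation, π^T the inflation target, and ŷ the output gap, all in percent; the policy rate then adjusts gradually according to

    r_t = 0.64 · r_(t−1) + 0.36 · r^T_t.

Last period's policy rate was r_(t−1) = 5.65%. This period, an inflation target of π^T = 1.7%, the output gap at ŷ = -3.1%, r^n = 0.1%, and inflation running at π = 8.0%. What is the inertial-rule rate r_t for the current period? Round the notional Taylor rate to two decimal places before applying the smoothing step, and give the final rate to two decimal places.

r^T_t = 0.1 + 1.7 + 1.5 × (8.0 − 1.7) + 1 × (-3.1)
   = 0.1 + 1.7 + 9.45 − 3.1 = 8.15
r_t = 0.64 × 5.65 + 0.36 × 8.15 = 3.616 + 2.934 = 6.55

6.55%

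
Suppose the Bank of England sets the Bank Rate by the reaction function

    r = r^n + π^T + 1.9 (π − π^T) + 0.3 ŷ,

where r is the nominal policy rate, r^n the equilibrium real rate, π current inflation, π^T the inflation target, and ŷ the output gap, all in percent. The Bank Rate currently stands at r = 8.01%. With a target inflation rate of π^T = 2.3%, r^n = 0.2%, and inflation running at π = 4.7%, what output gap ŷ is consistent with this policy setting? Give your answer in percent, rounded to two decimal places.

3.17%

0.3 ŷ = 8.01 − 0.2 − 2.3 − 1.9 × (4.7 − 2.3) = 0.95
ŷ = 0.95 / 0.3 = 3.17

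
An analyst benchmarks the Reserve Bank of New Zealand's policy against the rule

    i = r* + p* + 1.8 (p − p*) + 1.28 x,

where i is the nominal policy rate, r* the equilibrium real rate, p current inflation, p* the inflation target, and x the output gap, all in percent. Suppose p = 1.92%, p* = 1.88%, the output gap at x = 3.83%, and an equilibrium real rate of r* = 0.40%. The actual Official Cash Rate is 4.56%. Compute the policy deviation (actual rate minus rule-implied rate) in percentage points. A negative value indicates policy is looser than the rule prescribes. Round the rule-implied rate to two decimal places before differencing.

i = 0.40 + 1.88 + 1.8 × (1.92 − 1.88) + 1.28 × 3.83
   = 0.40 + 1.88 + 0.072 + 4.9024 = 7.25
Deviation = 4.56 − 7.25 = -2.69 pp.

-2.69 pp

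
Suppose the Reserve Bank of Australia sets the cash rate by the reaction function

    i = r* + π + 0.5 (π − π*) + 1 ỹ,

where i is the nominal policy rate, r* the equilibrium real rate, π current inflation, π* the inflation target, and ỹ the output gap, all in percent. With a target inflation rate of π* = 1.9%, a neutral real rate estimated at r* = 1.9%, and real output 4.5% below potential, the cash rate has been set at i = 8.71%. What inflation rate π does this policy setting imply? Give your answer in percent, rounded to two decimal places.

8.17%

Output 4.5% below potential → ỹ = -4.5.
Collecting π: i = r* + (1 + 0.5) π − 0.5 π* + 1 ỹ
1.5 π = 8.71 − 1.9 + 0.5 × 1.9 − 1 × (-4.5) = 12.26
π = 12.26 / 1.5 = 8.17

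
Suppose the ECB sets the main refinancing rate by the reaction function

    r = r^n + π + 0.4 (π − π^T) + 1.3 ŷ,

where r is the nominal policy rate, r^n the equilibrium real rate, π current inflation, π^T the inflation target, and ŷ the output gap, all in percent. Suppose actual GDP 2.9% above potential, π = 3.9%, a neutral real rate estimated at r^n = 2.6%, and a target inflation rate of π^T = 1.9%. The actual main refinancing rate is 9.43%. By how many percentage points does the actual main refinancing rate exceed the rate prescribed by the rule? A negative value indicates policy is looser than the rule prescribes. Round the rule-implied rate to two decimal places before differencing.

-1.64 pp

Output 2.9% above potential → ŷ = 2.9.
r = 2.6 + 3.9 + 0.4 × (3.9 − 1.9) + 1.3 × 2.9
   = 2.6 + 3.9 + 0.8 + 3.77 = 11.07
Deviation = 9.43 − 11.07 = -1.64 pp.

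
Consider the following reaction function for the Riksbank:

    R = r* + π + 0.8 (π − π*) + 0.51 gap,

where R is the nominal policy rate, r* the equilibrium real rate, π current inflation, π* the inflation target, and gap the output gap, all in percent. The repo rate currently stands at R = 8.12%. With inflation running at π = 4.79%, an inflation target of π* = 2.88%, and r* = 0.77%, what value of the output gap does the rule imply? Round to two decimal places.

2.02%

0.51 gap = 8.12 − 0.77 − 4.79 − 0.8 × (4.79 − 2.88) = 1.032
gap = 1.032 / 0.51 = 2.02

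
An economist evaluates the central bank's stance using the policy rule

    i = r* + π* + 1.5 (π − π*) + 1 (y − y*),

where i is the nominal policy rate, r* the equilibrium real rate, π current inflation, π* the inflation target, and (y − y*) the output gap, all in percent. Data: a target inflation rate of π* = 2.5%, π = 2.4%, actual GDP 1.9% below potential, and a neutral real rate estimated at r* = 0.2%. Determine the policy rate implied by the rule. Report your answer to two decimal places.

0.65%

Output 1.9% below potential → (y − y*) = -1.9.
i = 0.2 + 2.5 + 1.5 × (2.4 − 2.5) + 1 × (-1.9)
   = 0.2 + 2.5 − 0.15 − 1.9 = 0.65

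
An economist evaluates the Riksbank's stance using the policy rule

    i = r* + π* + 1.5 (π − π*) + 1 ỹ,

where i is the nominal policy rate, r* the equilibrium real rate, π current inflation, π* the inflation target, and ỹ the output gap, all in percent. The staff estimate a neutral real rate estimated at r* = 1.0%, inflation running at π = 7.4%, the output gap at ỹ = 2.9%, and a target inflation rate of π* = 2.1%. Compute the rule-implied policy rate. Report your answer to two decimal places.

13.95%

i = 1.0 + 2.1 + 1.5 × (7.4 − 2.1) + 1 × 2.9
   = 1.0 + 2.1 + 7.95 + 2.9 = 13.95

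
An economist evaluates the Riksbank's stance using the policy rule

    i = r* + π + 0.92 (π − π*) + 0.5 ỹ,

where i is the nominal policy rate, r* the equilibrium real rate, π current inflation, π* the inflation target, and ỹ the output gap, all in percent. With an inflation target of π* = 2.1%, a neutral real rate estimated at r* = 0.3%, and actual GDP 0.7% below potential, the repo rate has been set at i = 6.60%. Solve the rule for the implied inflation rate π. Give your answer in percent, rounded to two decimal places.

4.47%

Output 0.7% below potential → ỹ = -0.7.
Collecting π: i = r* + (1 + 0.92) π − 0.92 π* + 0.5 ỹ
1.92 π = 6.60 − 0.3 + 0.92 × 2.1 − 0.5 × (-0.7) = 8.582
π = 8.582 / 1.92 = 4.47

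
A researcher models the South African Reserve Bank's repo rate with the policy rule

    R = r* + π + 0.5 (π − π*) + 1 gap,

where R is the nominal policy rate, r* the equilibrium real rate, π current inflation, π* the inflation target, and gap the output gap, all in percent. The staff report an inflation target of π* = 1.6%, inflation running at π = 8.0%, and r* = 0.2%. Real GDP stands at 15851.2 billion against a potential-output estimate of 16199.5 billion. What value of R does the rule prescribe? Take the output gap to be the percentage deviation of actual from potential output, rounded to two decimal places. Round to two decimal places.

Output gap = 100 × (15851.2 − 16199.5) / 16199.5 = -2.15%.
R = 0.20 + 8.00 + 0.5 × (8.00 − 1.60) + 1 × (-2.15)
   = 0.20 + 8 + 3.2 − 2.15 = 9.25

9.25%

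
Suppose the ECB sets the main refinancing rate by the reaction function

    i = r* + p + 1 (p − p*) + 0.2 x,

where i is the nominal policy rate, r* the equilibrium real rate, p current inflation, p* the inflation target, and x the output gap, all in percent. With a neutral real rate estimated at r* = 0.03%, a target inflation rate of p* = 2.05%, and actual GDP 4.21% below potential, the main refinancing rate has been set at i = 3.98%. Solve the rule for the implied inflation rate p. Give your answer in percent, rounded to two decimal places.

3.42%

Output 4.21% below potential → x = -4.21.
Collecting p: i = r* + (1 + 1) p − 1 p* + 0.2 x
2 p = 3.98 − 0.03 + 1 × 2.05 − 0.2 × (-4.21) = 6.842
p = 6.842 / 2 = 3.42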